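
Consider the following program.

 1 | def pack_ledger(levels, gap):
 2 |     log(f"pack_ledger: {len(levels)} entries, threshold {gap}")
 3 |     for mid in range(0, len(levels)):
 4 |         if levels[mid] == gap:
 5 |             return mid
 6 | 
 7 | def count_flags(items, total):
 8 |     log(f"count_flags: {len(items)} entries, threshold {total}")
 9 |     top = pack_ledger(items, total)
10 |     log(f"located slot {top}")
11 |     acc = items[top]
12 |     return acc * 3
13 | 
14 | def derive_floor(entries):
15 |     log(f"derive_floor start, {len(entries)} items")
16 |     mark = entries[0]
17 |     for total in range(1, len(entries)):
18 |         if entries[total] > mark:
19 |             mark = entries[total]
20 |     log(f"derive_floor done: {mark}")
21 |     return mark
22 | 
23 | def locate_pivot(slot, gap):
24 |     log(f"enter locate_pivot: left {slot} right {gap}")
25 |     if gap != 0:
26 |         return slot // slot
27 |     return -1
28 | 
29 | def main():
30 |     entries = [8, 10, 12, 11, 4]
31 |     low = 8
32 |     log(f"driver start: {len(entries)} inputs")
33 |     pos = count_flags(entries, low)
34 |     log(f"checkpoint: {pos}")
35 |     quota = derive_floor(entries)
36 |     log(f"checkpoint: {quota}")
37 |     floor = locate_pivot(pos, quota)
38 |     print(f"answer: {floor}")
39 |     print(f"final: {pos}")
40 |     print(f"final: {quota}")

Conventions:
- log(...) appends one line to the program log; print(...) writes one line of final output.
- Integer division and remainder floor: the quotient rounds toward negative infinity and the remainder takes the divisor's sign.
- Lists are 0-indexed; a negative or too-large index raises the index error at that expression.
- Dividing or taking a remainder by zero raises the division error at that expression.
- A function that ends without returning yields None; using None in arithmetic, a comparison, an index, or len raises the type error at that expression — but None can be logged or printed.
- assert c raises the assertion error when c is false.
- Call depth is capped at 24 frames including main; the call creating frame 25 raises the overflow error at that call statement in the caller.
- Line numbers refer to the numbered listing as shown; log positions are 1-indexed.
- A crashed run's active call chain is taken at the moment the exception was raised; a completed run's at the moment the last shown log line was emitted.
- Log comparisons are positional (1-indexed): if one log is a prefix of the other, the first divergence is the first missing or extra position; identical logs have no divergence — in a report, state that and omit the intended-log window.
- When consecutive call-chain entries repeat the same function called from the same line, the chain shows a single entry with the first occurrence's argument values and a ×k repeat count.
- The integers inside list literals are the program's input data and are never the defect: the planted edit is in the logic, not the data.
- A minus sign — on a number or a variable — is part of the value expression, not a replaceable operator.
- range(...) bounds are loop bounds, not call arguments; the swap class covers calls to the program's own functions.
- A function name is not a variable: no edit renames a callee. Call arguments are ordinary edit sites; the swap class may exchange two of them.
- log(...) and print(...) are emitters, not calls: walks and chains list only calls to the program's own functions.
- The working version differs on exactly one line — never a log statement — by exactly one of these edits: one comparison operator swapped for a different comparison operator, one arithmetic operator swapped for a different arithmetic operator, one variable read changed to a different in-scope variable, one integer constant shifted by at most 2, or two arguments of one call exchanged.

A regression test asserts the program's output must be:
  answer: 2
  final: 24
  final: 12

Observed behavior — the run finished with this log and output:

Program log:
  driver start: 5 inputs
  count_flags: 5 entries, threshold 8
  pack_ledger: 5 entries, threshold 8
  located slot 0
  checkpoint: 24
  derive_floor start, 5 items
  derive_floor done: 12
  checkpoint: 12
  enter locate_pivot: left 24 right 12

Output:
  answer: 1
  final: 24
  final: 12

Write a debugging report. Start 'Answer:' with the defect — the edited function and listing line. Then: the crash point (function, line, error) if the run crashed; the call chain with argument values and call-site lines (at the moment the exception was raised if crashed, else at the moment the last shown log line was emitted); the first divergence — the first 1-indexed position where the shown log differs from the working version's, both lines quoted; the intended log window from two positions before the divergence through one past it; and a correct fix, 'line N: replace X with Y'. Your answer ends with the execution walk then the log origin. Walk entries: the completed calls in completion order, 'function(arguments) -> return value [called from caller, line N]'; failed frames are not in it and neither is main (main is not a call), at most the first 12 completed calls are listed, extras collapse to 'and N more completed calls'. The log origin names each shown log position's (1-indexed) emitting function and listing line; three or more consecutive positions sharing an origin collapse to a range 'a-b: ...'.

Answer: the defect is in locate_pivot at line 26.
Key fact: The two runs log identically and part ways only at the printed values.
Call chain: main -> locate_pivot(24, 12) (called at line 37).
First divergence: there is none — every log position agrees.
Execution walk:
  pack_ledger([8, 10, 12, 11, 4], 8) -> 0  [called from count_flags, line 9]
  count_flags([8, 10, 12, 11, 4], 8) -> 24  [called from main, line 33]
  derive_floor([8, 10, 12, 11, 4]) -> 12  [called from main, line 35]
  locate_pivot(24, 12) -> 1  [called from main, line 37]
Log origin:
  1 — main, line 32
  2 — count_flags, line 8
  3 — pack_ledger, line 2
  4 — count_flags, line 10
  5 — main, line 34
  6 — derive_floor, line 15
  7 — derive_floor, line 20
  8 — main, line 36
  9 — locate_pivot, line 24
A correct fix: line 26: replace `slot // slot` with `slot // gap`.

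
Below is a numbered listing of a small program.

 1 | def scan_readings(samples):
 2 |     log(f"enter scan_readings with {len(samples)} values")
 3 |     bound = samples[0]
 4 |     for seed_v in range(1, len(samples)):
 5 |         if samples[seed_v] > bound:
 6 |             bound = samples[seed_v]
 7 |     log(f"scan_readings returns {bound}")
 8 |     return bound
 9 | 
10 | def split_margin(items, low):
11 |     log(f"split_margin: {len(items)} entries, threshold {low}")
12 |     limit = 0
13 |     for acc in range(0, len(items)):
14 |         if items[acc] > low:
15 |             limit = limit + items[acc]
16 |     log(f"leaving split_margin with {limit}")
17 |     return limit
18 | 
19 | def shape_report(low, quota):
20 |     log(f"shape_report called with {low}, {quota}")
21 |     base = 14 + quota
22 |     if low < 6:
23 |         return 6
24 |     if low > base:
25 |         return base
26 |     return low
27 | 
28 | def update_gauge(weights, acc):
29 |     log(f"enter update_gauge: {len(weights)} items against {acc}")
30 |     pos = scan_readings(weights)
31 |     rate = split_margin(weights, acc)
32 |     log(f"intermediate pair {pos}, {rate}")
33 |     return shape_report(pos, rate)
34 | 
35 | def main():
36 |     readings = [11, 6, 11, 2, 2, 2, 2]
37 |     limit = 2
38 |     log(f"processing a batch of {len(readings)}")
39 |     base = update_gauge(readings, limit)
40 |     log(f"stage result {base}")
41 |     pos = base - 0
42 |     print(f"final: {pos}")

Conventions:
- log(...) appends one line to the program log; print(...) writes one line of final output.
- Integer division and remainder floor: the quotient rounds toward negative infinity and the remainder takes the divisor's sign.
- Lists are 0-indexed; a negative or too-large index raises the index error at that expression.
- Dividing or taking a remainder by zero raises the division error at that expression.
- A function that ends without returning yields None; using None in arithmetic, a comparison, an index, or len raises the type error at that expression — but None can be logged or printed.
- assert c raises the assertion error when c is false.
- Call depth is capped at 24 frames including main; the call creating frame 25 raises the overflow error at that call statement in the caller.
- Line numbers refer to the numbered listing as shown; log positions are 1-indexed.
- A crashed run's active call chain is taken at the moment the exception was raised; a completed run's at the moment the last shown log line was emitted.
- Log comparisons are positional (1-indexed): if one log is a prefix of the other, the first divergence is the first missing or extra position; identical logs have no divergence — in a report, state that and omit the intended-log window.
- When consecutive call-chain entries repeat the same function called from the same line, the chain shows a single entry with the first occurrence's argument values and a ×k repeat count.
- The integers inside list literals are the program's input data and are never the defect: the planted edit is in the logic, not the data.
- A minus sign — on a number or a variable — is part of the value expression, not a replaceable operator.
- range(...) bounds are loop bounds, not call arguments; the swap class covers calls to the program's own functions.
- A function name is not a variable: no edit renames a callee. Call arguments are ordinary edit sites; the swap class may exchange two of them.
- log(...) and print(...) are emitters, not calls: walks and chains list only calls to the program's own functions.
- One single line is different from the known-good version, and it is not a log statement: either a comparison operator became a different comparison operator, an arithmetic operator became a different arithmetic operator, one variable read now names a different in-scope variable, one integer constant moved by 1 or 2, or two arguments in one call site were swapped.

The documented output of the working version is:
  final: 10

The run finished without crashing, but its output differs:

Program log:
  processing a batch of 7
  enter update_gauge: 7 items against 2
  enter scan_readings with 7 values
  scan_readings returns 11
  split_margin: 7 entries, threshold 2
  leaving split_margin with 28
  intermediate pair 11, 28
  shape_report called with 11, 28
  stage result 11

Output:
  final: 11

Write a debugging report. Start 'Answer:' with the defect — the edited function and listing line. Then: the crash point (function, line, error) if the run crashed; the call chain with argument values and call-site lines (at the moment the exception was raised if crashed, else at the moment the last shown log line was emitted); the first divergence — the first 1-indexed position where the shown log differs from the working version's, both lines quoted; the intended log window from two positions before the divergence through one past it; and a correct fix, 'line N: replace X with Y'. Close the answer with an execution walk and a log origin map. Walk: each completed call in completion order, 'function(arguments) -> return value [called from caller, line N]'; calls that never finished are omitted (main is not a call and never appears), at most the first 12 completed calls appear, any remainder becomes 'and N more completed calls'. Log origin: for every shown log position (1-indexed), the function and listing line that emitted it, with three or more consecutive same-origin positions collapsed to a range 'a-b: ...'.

Answer: the defect is in main at line 41.
The tell: The logs agree in full; only the final output differs.
Call chain: main.
First divergence: there is none — every log position agrees.
Execution walk:
  scan_readings([11, 6, 11, 2, 2, 2, 2]) -> 11  [called from update_gauge, line 30]
  split_margin([11, 6, 11, 2, 2, 2, 2], 2) -> 28  [called from update_gauge, line 31]
  shape_report(11, 28) -> 11  [called from update_gauge, line 33]
  update_gauge([11, 6, 11, 2, 2, 2, 2], 2) -> 11  [called from main, line 39]
Log origins:
  1: from main, line 38
  2: from update_gauge, line 29
  3: from scan_readings, line 2
  4: from scan_readings, line 7
  5: from split_margin, line 11
  6: from split_margin, line 16
  7: from update_gauge, line 32
  8: from shape_report, line 20
  9: from main, line 40
A correct fix: line 41: replace `0` with `1`.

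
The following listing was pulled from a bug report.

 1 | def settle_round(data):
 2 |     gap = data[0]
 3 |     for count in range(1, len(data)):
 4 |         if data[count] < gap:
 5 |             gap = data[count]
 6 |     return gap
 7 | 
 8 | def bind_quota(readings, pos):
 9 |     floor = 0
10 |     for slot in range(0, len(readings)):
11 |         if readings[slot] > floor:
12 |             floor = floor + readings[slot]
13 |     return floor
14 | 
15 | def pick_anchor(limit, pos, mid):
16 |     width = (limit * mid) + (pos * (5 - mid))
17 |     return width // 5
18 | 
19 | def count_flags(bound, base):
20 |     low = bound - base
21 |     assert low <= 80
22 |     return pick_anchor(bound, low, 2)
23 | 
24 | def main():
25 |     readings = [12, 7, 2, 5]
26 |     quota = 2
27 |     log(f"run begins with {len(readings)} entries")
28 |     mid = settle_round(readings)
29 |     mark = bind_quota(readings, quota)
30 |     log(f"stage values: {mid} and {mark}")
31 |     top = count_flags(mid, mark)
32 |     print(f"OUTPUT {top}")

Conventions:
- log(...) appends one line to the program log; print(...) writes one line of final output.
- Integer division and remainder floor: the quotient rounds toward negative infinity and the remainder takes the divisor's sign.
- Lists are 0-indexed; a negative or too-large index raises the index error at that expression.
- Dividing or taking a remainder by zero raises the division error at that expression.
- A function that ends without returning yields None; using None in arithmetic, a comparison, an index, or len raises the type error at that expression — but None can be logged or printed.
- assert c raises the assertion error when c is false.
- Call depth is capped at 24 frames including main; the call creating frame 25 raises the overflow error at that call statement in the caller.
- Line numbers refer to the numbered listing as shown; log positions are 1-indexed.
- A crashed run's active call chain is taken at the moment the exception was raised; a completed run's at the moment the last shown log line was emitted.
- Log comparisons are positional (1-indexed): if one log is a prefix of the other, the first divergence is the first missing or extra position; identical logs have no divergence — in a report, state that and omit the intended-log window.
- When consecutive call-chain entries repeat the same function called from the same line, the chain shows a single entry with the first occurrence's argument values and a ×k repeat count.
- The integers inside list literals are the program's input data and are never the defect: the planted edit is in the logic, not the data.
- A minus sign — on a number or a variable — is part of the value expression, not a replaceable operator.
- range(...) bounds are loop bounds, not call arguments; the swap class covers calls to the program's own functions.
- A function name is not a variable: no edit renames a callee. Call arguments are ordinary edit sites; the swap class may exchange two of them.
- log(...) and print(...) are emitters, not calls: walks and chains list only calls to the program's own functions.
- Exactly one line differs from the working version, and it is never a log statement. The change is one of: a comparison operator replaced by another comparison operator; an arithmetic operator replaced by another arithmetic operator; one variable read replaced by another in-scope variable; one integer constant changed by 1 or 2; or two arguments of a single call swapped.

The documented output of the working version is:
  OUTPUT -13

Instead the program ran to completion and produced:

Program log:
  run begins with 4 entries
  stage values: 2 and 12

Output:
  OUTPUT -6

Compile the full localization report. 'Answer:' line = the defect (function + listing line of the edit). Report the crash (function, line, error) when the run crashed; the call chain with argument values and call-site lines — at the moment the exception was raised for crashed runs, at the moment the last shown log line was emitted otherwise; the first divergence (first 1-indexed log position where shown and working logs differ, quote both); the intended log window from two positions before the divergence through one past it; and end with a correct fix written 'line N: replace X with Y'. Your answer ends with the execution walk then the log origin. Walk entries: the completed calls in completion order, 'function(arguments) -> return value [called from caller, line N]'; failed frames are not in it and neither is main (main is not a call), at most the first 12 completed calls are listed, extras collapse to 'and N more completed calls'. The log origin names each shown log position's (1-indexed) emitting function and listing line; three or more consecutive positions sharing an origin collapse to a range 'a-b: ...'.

Answer: the defect is in bind_quota at line 11.
Key observation: Log line 2 is where behavior first shows: 'stage values: 2 and 12' appears instead of 'stage values: 2 and 24'.
Call chain: main.
First divergence: at position 2 the run shows 'stage values: 2 and 12' where the working version logs 'stage values: 2 and 24'.
Intended log window:
  1: run begins with 4 entries
  2: stage values: 2 and 24
Execution walk:
  settle_round([12, 7, 2, 5]) -> 2  [called from main, line 28]
  bind_quota([12, 7, 2, 5], 2) -> 12  [called from main, line 29]
  pick_anchor(2, -10, 2) -> -6  [called from count_flags, line 22]
  count_flags(2, 12) -> -6  [called from main, line 31]
Log line origins:
  1: from main, line 27
  2: from main, line 30
A correct fix: line 11: replace `floor` with `pos`.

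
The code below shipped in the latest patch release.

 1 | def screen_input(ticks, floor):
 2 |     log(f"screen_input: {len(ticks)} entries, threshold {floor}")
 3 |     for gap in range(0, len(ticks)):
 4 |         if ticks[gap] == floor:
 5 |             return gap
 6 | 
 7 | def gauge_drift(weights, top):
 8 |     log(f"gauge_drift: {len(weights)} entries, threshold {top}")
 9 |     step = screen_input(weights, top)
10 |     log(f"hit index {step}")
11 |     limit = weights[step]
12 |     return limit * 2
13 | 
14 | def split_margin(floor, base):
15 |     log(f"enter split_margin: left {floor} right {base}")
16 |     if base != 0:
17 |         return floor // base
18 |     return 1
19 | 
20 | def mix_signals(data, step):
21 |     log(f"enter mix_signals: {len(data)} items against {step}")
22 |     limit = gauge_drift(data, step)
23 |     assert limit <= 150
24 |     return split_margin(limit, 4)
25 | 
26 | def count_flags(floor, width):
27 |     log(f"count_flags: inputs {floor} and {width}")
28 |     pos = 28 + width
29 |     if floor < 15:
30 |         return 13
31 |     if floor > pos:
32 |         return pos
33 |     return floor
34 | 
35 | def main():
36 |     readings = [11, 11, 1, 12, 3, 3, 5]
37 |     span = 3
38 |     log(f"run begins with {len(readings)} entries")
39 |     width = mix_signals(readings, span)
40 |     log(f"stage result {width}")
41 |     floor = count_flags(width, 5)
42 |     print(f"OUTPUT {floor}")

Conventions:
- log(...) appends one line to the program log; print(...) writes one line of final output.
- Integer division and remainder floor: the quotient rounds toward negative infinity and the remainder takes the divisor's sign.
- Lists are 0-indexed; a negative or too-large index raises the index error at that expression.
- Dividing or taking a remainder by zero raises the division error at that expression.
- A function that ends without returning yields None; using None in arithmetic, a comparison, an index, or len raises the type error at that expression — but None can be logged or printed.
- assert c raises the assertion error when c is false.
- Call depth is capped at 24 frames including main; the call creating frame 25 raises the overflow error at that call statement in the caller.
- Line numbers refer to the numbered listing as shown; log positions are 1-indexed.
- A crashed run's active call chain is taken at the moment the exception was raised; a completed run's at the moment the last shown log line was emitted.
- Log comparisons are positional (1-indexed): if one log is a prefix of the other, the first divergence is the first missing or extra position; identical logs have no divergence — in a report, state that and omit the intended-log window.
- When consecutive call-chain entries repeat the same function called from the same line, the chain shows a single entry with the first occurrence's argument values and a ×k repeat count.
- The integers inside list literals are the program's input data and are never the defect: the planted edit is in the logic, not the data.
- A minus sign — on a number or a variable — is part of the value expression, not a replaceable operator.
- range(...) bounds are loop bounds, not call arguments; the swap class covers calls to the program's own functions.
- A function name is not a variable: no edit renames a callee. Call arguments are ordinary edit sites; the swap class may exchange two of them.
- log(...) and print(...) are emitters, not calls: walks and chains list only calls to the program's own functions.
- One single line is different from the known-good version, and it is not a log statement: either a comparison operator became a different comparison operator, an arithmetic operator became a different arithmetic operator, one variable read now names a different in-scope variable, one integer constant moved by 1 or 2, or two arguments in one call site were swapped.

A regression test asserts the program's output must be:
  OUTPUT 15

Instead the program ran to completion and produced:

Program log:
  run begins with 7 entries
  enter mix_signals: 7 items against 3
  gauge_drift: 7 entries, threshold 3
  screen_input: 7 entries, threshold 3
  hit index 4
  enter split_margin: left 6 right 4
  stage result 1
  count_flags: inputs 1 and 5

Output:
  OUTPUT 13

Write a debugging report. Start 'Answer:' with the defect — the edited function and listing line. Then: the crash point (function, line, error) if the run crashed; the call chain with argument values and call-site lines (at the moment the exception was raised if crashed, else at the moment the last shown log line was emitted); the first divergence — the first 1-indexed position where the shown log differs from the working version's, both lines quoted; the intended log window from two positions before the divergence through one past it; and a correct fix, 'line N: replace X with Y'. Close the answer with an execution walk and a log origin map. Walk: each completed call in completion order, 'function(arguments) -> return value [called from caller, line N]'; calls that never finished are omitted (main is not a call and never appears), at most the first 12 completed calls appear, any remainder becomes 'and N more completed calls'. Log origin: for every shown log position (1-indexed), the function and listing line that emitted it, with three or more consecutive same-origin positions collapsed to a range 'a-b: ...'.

Answer: the defect is in count_flags at line 30.
Key fact: The two runs log identically and part ways only at the printed values.
Call chain: main -> count_flags(1, 5) (called at line 41).
First divergence: none; the two logs match at every position.
Execution walk:
  screen_input([11, 11, 1, 12, 3, 3, 5], 3) -> 4  [called from gauge_drift, line 9]
  gauge_drift([11, 11, 1, 12, 3, 3, 5], 3) -> 6  [called from mix_signals, line 22]
  split_margin(6, 4) -> 1  [called from mix_signals, line 24]
  mix_signals([11, 11, 1, 12, 3, 3, 5], 3) -> 1  [called from main, line 39]
  count_flags(1, 5) -> 13  [called from main, line 41]
Log origin:
  1: from main, line 38
  2: from mix_signals, line 21
  3: from gauge_drift, line 8
  4: from screen_input, line 2
  5: from gauge_drift, line 10
  6: from split_margin, line 15
  7: from main, line 40
  8: from count_flags, line 27
A correct fix: line 30: replace `13` with `15`.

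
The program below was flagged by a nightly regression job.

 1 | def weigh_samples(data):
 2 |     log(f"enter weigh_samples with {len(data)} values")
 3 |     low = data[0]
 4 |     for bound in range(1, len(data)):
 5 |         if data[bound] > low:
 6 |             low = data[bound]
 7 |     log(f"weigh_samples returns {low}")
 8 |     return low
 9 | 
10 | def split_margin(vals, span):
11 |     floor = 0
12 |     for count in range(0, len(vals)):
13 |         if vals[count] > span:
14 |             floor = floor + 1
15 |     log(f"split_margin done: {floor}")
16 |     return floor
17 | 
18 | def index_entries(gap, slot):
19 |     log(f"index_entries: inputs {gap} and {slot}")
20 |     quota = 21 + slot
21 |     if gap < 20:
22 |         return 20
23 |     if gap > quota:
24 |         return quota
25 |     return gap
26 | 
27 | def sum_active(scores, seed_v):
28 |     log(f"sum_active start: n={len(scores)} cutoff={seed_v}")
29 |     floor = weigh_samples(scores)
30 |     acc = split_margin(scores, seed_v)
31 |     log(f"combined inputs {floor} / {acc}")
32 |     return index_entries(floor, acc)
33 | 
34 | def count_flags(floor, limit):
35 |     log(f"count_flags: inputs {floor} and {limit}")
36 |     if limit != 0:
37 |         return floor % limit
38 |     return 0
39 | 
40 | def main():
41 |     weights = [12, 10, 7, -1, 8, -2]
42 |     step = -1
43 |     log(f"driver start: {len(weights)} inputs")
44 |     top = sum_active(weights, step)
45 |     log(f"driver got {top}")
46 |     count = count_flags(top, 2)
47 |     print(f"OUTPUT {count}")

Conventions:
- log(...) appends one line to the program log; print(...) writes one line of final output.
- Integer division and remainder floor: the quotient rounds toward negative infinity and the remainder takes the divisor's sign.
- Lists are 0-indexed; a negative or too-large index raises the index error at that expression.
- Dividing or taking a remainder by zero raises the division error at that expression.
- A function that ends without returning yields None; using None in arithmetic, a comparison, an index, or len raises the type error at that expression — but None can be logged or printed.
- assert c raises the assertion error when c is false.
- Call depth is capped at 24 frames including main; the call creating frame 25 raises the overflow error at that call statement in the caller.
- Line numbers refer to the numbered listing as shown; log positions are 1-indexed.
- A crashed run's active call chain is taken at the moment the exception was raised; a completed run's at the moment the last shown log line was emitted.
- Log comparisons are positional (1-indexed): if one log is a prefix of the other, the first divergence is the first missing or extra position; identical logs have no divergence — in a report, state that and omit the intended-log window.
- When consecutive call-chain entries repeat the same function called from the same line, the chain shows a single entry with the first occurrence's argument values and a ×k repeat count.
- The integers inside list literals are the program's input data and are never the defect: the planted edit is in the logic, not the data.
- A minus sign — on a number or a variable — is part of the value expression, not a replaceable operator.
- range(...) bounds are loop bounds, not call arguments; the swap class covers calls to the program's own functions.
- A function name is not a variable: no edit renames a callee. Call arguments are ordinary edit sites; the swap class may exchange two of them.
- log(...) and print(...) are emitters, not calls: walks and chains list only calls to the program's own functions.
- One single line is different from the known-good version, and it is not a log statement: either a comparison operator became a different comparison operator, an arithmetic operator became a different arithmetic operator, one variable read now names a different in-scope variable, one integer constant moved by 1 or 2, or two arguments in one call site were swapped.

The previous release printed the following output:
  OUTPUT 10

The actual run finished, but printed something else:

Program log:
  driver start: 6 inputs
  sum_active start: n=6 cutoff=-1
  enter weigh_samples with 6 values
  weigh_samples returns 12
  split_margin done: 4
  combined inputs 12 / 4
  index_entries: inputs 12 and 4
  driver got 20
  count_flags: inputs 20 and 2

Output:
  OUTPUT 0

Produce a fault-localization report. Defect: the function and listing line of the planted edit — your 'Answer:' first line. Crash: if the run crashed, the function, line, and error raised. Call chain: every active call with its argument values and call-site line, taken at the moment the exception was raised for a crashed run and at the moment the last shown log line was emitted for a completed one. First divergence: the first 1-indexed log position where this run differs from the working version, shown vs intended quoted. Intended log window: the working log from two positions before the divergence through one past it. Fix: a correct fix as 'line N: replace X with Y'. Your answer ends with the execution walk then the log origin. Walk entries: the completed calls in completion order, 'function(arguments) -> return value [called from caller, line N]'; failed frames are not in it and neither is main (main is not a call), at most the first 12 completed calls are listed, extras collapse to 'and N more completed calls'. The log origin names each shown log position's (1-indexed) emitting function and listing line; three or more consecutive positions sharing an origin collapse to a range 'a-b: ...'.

Answer: the defect is in count_flags at line 37.
The tell: Every logged value matches the working version; the printed result is what differs.
Call chain: main -> count_flags(20, 2) (called at line 46).
First divergence: none (the log streams are identical).
Execution walk:
  weigh_samples([12, 10, 7, -1, 8, -2]) -> 12  [called from sum_active, line 29]
  split_margin([12, 10, 7, -1, 8, -2], -1) -> 4  [called from sum_active, line 30]
  index_entries(12, 4) -> 20  [called from sum_active, line 32]
  sum_active([12, 10, 7, -1, 8, -2], -1) -> 20  [called from main, line 44]
  count_flags(20, 2) -> 0  [called from main, line 46]
Log origins:
  1: logged in main at line 43
  2: logged in sum_active at line 28
  3: logged in weigh_samples at line 2
  4: logged in weigh_samples at line 7
  5: logged in split_margin at line 15
  6: logged in sum_active at line 31
  7: logged in index_entries at line 19
  8: logged in main at line 45
  9: logged in count_flags at line 35
A correct fix: line 37: replace `%` with `//`.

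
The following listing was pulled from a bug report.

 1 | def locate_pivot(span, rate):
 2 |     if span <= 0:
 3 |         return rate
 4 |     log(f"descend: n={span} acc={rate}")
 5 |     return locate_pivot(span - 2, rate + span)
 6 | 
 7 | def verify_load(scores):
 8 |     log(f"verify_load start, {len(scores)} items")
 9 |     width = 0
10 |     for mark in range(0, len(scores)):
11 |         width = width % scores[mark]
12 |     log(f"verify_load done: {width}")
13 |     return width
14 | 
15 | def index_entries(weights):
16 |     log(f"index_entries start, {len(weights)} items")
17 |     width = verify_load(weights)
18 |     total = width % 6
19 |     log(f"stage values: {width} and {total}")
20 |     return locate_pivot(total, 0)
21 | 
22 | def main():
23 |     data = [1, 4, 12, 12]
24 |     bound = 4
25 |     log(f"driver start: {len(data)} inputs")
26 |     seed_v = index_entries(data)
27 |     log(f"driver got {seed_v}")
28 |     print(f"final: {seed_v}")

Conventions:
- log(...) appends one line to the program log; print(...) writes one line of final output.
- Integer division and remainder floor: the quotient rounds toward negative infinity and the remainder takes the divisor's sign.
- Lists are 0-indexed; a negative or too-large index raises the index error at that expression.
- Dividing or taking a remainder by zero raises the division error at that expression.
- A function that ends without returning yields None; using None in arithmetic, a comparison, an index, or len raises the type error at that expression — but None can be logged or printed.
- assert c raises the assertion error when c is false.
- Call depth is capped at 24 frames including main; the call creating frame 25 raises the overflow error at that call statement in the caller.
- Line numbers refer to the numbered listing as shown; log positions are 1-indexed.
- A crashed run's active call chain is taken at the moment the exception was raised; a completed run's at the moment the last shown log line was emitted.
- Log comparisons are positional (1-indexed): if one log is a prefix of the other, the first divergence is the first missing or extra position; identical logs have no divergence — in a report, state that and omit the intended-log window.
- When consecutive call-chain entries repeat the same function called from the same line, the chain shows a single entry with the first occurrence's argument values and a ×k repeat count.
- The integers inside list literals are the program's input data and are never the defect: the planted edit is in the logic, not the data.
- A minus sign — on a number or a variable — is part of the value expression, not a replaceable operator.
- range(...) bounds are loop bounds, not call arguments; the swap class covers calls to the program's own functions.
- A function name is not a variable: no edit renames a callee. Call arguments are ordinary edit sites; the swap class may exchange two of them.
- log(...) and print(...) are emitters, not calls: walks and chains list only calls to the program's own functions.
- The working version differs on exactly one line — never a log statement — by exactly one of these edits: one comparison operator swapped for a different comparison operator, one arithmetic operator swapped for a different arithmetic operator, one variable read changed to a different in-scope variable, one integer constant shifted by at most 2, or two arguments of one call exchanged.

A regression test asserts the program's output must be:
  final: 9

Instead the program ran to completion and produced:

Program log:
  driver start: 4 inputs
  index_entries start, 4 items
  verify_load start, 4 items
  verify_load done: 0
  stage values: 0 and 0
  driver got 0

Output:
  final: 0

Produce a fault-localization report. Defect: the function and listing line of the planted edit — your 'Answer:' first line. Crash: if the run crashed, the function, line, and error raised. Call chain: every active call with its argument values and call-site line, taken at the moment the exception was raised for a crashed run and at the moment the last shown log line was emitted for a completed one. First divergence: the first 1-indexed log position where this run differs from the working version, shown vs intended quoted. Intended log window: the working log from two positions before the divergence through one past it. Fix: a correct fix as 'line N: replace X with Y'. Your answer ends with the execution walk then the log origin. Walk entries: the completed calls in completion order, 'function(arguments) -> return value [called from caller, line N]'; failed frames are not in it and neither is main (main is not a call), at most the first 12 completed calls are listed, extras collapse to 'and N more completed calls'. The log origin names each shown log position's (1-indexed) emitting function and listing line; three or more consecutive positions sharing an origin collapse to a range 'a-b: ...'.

Answer: the defect is in verify_load at line 11.
Core observation: At log position 4 the runs split — shown 'verify_load done: 0', but the working version logs 'verify_load done: 29'.
Call chain: main.
First divergence: position 4; shown 'verify_load done: 0' vs intended 'verify_load done: 29'.
Intended log window:
  2: index_entries start, 4 items
  3: verify_load start, 4 items
  4: verify_load done: 29
  5: stage values: 29 and 5
Execution walk:
  verify_load([1, 4, 12, 12]) -> 0  [called from index_entries, line 17]
  locate_pivot(0, 0) -> 0  [called from index_entries, line 20]
  index_entries([1, 4, 12, 12]) -> 0  [called from main, line 26]
Log line origins:
  1 — main, line 25
  2 — index_entries, line 16
  3 — verify_load, line 8
  4 — verify_load, line 12
  5 — index_entries, line 19
  6 — main, line 27
A correct fix: line 11: replace `%` with `+`.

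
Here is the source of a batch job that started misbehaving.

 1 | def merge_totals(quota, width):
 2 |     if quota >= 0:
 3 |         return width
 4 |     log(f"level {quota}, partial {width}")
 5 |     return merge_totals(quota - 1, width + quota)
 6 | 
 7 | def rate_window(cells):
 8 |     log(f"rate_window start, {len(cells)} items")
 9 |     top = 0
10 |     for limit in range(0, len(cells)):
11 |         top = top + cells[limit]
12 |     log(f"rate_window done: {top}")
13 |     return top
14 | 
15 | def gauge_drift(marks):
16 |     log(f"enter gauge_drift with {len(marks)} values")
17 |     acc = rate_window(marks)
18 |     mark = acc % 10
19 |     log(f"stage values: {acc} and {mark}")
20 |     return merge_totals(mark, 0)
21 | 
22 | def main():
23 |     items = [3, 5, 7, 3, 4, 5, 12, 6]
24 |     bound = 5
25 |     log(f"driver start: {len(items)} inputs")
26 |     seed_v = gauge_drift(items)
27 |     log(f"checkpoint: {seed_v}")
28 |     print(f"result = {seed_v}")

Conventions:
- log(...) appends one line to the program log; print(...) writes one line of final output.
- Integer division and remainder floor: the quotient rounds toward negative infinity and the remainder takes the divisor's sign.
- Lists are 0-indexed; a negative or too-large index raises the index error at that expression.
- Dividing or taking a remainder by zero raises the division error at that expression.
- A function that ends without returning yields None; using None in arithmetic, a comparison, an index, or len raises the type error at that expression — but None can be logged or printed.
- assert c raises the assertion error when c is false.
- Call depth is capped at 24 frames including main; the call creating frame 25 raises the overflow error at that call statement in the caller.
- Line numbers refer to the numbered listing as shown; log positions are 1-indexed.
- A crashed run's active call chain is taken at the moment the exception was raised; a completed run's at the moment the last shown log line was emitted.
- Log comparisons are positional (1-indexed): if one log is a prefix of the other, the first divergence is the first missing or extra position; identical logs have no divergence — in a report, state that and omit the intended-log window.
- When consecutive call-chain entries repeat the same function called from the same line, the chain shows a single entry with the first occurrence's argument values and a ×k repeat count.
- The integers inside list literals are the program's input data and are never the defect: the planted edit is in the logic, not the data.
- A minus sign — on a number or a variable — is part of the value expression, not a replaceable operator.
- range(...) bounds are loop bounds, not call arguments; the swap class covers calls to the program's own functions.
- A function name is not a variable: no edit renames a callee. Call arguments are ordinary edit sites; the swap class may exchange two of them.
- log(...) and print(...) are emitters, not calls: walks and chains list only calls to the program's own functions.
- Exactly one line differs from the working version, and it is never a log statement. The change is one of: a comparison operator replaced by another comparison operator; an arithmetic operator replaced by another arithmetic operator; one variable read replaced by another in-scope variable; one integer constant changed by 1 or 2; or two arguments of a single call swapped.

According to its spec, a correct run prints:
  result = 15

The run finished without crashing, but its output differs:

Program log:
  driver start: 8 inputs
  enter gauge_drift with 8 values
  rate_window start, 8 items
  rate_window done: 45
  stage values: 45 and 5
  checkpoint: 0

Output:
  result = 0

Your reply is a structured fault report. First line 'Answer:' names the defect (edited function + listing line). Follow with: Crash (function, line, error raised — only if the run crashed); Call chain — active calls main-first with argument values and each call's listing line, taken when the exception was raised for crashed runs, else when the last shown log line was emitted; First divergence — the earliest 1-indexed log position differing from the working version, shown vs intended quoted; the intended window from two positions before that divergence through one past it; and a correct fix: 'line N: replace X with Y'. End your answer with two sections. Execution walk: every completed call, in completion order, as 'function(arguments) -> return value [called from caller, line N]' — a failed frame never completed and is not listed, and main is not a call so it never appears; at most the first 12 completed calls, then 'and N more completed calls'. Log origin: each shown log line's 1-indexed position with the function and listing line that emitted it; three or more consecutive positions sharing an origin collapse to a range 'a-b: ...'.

Answer: the defect is in merge_totals at line 2.
Core observation: Log line 6 is where behavior first shows: 'checkpoint: 0' appears instead of 'level 5, partial 0'.
Call chain: main.
First divergence: position 6 — shown 'checkpoint: 0', intended 'level 5, partial 0'.
Intended log window:
  4: rate_window done: 45
  5: stage values: 45 and 5
  6: level 5, partial 0
  7: level 4, partial 5
Execution walk:
  rate_window([3, 5, 7, 3, 4, 5, 12, 6]) -> 45  [called from gauge_drift, line 17]
  merge_totals(5, 0) -> 0  [called from gauge_drift, line 20]
  gauge_drift([3, 5, 7, 3, 4, 5, 12, 6]) -> 0  [called from main, line 26]
Log origin:
  1: logged in main at line 25
  2: logged in gauge_drift at line 16
  3: logged in rate_window at line 8
  4: logged in rate_window at line 12
  5: logged in gauge_drift at line 19
  6: logged in main at line 27
A correct fix: line 2: replace `>=` with `<=`.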